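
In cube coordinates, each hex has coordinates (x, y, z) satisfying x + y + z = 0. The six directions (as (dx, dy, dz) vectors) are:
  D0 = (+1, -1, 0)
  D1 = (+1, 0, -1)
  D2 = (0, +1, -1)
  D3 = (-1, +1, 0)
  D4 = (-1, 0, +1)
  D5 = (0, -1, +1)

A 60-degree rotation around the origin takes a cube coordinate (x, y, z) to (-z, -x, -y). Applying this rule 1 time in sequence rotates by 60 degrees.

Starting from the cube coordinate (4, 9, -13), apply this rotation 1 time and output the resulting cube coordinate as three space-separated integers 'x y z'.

Start: (4, 9, -13)
Step 1: (4, 9, -13) -> (-(-13), -(4), -(9)) = (13, -4, -9)

Answer: 13 -4 -9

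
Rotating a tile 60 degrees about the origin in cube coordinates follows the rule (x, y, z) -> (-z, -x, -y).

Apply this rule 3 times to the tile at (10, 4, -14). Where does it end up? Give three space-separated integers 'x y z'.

Start: (10, 4, -14)
Step 1: (10, 4, -14) -> (-(-14), -(10), -(4)) = (14, -10, -4)
Step 2: (14, -10, -4) -> (-(-4), -(14), -(-10)) = (4, -14, 10)
Step 3: (4, -14, 10) -> (-(10), -(4), -(-14)) = (-10, -4, 14)

Answer: -10 -4 14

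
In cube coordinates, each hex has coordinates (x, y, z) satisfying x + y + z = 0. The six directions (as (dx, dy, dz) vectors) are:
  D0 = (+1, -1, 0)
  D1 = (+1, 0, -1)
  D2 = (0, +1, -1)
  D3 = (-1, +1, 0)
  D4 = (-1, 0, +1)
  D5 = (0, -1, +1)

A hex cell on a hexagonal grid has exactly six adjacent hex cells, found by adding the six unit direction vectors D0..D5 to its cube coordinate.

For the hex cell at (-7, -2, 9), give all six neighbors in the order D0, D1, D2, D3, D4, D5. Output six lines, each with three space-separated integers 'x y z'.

Center: (-7, -2, 9). Add each direction:
  D0: (-7, -2, 9) + (1, -1, 0) = (-6, -3, 9)
  D1: (-7, -2, 9) + (1, 0, -1) = (-6, -2, 8)
  D2: (-7, -2, 9) + (0, 1, -1) = (-7, -1, 8)
  D3: (-7, -2, 9) + (-1, 1, 0) = (-8, -1, 9)
  D4: (-7, -2, 9) + (-1, 0, 1) = (-8, -2, 10)
  D5: (-7, -2, 9) + (0, -1, 1) = (-7, -3, 10)

Answer: -6 -3 9
-6 -2 8
-7 -1 8
-8 -1 9
-8 -2 10
-7 -3 10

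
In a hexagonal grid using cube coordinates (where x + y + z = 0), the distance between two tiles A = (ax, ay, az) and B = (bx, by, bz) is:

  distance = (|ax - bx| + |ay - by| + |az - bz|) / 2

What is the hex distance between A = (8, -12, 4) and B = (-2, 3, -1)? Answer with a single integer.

|ax - bx| = |8 - (-2)| = 10
|ay - by| = |-12 - 3| = 15
|az - bz| = |4 - (-1)| = 5
distance = (10 + 15 + 5) / 2 = 30 / 2 = 15

Answer: 15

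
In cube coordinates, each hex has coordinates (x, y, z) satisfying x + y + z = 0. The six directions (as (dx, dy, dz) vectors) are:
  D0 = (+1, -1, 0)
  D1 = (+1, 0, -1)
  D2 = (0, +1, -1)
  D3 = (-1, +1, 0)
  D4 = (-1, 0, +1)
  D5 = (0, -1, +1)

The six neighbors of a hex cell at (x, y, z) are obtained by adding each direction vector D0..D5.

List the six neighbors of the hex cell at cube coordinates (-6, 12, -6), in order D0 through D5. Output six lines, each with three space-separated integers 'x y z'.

Center: (-6, 12, -6). Add each direction:
  D0: (-6, 12, -6) + (1, -1, 0) = (-5, 11, -6)
  D1: (-6, 12, -6) + (1, 0, -1) = (-5, 12, -7)
  D2: (-6, 12, -6) + (0, 1, -1) = (-6, 13, -7)
  D3: (-6, 12, -6) + (-1, 1, 0) = (-7, 13, -6)
  D4: (-6, 12, -6) + (-1, 0, 1) = (-7, 12, -5)
  D5: (-6, 12, -6) + (0, -1, 1) = (-6, 11, -5)

Answer: -5 11 -6
-5 12 -7
-6 13 -7
-7 13 -6
-7 12 -5
-6 11 -5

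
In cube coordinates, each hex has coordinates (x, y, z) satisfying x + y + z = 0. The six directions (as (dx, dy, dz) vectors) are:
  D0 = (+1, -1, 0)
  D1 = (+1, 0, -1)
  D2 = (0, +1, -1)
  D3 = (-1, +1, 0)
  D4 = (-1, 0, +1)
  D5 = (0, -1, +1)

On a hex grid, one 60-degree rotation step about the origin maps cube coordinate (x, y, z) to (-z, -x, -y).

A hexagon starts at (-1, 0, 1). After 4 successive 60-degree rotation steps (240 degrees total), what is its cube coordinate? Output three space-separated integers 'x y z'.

Answer: 1 -1 0

Derivation:
Start: (-1, 0, 1)
Step 1: (-1, 0, 1) -> (-(1), -(-1), -(0)) = (-1, 1, 0)
Step 2: (-1, 1, 0) -> (-(0), -(-1), -(1)) = (0, 1, -1)
Step 3: (0, 1, -1) -> (-(-1), -(0), -(1)) = (1, 0, -1)
Step 4: (1, 0, -1) -> (-(-1), -(1), -(0)) = (1, -1, 0)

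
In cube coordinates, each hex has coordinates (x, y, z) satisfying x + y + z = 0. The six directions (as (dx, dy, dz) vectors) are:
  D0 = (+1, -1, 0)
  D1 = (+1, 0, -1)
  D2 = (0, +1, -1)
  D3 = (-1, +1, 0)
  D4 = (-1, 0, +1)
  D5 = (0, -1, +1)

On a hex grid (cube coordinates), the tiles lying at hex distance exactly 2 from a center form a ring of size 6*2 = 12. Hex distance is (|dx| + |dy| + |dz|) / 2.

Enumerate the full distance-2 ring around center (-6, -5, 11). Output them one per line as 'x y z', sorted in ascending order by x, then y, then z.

Walk ring at distance 2 from (-6, -5, 11):
Start at center + D4*2 = (-8, -5, 13)
  hex 0: (-8, -5, 13)
  hex 1: (-7, -6, 13)
  hex 2: (-6, -7, 13)
  hex 3: (-5, -7, 12)
  hex 4: (-4, -7, 11)
  hex 5: (-4, -6, 10)
  hex 6: (-4, -5, 9)
  hex 7: (-5, -4, 9)
  hex 8: (-6, -3, 9)
  hex 9: (-7, -3, 10)
  hex 10: (-8, -3, 11)
  hex 11: (-8, -4, 12)
Sorted: 12 hexes.

Answer: -8 -5 13
-8 -4 12
-8 -3 11
-7 -6 13
-7 -3 10
-6 -7 13
-6 -3 9
-5 -7 12
-5 -4 9
-4 -7 11
-4 -6 10
-4 -5 9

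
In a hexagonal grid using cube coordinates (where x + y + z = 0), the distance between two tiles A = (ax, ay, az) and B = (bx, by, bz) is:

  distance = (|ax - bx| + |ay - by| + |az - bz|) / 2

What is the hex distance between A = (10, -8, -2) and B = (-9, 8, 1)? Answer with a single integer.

|ax - bx| = |10 - (-9)| = 19
|ay - by| = |-8 - 8| = 16
|az - bz| = |-2 - 1| = 3
distance = (19 + 16 + 3) / 2 = 38 / 2 = 19

Answer: 19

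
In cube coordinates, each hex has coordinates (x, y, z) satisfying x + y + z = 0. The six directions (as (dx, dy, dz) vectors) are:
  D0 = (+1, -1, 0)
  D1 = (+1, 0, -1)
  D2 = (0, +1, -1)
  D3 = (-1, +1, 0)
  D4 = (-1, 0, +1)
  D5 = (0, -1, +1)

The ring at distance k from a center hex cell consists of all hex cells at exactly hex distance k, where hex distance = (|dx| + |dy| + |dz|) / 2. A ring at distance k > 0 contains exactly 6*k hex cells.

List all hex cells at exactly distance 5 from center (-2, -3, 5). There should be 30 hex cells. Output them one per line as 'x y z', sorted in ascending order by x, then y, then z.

Walk ring at distance 5 from (-2, -3, 5):
Start at center + D4*5 = (-7, -3, 10)
  hex 0: (-7, -3, 10)
  hex 1: (-6, -4, 10)
  hex 2: (-5, -5, 10)
  hex 3: (-4, -6, 10)
  hex 4: (-3, -7, 10)
  hex 5: (-2, -8, 10)
  hex 6: (-1, -8, 9)
  hex 7: (0, -8, 8)
  hex 8: (1, -8, 7)
  hex 9: (2, -8, 6)
  hex 10: (3, -8, 5)
  hex 11: (3, -7, 4)
  hex 12: (3, -6, 3)
  hex 13: (3, -5, 2)
  hex 14: (3, -4, 1)
  hex 15: (3, -3, 0)
  hex 16: (2, -2, 0)
  hex 17: (1, -1, 0)
  hex 18: (0, 0, 0)
  hex 19: (-1, 1, 0)
  hex 20: (-2, 2, 0)
  hex 21: (-3, 2, 1)
  hex 22: (-4, 2, 2)
  hex 23: (-5, 2, 3)
  hex 24: (-6, 2, 4)
  hex 25: (-7, 2, 5)
  hex 26: (-7, 1, 6)
  hex 27: (-7, 0, 7)
  hex 28: (-7, -1, 8)
  hex 29: (-7, -2, 9)
Sorted: 30 hexes.

Answer: -7 -3 10
-7 -2 9
-7 -1 8
-7 0 7
-7 1 6
-7 2 5
-6 -4 10
-6 2 4
-5 -5 10
-5 2 3
-4 -6 10
-4 2 2
-3 -7 10
-3 2 1
-2 -8 10
-2 2 0
-1 -8 9
-1 1 0
0 -8 8
0 0 0
1 -8 7
1 -1 0
2 -8 6
2 -2 0
3 -8 5
3 -7 4
3 -6 3
3 -5 2
3 -4 1
3 -3 0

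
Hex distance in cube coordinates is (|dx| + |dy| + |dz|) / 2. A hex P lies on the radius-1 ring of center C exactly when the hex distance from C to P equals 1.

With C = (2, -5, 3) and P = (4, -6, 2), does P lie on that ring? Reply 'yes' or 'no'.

|px - cx| = |4 - 2| = 2
|py - cy| = |-6 - (-5)| = 1
|pz - cz| = |2 - 3| = 1
distance = (2+1+1)/2 = 4/2 = 2
radius = 1; distance != radius -> no

Answer: no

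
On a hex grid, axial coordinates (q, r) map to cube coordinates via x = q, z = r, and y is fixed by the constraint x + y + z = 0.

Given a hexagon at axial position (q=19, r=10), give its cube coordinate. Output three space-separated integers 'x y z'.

Answer: 19 -29 10

Derivation:
x = q = 19
z = r = 10
y = -x - z = -(19) - (10) = -29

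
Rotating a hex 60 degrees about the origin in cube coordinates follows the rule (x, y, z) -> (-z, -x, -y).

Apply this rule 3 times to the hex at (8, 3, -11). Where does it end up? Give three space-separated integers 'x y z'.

Answer: -8 -3 11

Derivation:
Start: (8, 3, -11)
Step 1: (8, 3, -11) -> (-(-11), -(8), -(3)) = (11, -8, -3)
Step 2: (11, -8, -3) -> (-(-3), -(11), -(-8)) = (3, -11, 8)
Step 3: (3, -11, 8) -> (-(8), -(3), -(-11)) = (-8, -3, 11)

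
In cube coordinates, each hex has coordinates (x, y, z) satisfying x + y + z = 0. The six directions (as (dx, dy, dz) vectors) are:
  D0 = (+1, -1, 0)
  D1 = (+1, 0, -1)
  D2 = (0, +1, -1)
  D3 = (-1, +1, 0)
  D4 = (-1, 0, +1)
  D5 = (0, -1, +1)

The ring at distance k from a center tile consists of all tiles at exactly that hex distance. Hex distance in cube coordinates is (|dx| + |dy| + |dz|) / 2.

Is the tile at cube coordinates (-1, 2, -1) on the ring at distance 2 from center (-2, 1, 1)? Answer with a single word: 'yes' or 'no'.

Answer: yes

Derivation:
|px - cx| = |-1 - (-2)| = 1
|py - cy| = |2 - 1| = 1
|pz - cz| = |-1 - 1| = 2
distance = (1+1+2)/2 = 4/2 = 2
radius = 2; distance == radius -> yes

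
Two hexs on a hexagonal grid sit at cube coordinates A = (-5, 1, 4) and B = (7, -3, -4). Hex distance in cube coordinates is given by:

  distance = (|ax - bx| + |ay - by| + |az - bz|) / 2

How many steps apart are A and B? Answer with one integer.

|ax - bx| = |-5 - 7| = 12
|ay - by| = |1 - (-3)| = 4
|az - bz| = |4 - (-4)| = 8
distance = (12 + 4 + 8) / 2 = 24 / 2 = 12

Answer: 12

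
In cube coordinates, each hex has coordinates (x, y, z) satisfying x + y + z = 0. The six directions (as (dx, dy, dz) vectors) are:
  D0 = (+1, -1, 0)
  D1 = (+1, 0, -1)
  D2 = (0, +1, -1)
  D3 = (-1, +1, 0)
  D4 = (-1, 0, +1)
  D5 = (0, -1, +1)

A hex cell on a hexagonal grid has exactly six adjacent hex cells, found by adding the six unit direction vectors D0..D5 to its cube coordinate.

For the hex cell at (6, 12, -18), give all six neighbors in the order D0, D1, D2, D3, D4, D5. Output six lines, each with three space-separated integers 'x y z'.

Center: (6, 12, -18). Add each direction:
  D0: (6, 12, -18) + (1, -1, 0) = (7, 11, -18)
  D1: (6, 12, -18) + (1, 0, -1) = (7, 12, -19)
  D2: (6, 12, -18) + (0, 1, -1) = (6, 13, -19)
  D3: (6, 12, -18) + (-1, 1, 0) = (5, 13, -18)
  D4: (6, 12, -18) + (-1, 0, 1) = (5, 12, -17)
  D5: (6, 12, -18) + (0, -1, 1) = (6, 11, -17)

Answer: 7 11 -18
7 12 -19
6 13 -19
5 13 -18
5 12 -17
6 11 -17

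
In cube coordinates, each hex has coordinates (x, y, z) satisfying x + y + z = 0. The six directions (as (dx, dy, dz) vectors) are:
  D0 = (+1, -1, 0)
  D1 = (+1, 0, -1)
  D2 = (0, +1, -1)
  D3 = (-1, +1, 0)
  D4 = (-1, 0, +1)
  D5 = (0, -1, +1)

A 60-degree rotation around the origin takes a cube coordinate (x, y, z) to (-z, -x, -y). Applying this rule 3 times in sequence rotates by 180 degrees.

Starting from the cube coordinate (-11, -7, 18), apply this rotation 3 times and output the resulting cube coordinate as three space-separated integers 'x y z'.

Answer: 11 7 -18

Derivation:
Start: (-11, -7, 18)
Step 1: (-11, -7, 18) -> (-(18), -(-11), -(-7)) = (-18, 11, 7)
Step 2: (-18, 11, 7) -> (-(7), -(-18), -(11)) = (-7, 18, -11)
Step 3: (-7, 18, -11) -> (-(-11), -(-7), -(18)) = (11, 7, -18)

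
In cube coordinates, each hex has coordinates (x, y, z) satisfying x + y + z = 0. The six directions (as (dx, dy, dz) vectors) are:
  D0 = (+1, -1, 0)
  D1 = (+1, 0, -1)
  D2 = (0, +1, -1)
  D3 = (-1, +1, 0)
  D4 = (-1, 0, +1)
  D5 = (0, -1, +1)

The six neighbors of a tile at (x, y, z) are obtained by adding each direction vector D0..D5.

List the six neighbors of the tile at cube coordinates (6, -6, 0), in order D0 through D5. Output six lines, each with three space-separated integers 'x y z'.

Center: (6, -6, 0). Add each direction:
  D0: (6, -6, 0) + (1, -1, 0) = (7, -7, 0)
  D1: (6, -6, 0) + (1, 0, -1) = (7, -6, -1)
  D2: (6, -6, 0) + (0, 1, -1) = (6, -5, -1)
  D3: (6, -6, 0) + (-1, 1, 0) = (5, -5, 0)
  D4: (6, -6, 0) + (-1, 0, 1) = (5, -6, 1)
  D5: (6, -6, 0) + (0, -1, 1) = (6, -7, 1)

Answer: 7 -7 0
7 -6 -1
6 -5 -1
5 -5 0
5 -6 1
6 -7 1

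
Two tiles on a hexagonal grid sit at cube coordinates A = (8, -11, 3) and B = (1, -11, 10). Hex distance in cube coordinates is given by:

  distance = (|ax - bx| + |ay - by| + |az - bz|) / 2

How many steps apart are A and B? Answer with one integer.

|ax - bx| = |8 - 1| = 7
|ay - by| = |-11 - (-11)| = 0
|az - bz| = |3 - 10| = 7
distance = (7 + 0 + 7) / 2 = 14 / 2 = 7

Answer: 7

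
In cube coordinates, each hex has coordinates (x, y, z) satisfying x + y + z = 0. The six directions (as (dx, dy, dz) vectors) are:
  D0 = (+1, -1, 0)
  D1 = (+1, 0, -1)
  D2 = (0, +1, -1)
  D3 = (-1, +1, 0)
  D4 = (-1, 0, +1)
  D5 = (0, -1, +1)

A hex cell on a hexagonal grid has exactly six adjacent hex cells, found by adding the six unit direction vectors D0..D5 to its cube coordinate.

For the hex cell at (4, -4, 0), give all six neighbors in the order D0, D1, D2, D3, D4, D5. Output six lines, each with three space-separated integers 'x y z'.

Center: (4, -4, 0). Add each direction:
  D0: (4, -4, 0) + (1, -1, 0) = (5, -5, 0)
  D1: (4, -4, 0) + (1, 0, -1) = (5, -4, -1)
  D2: (4, -4, 0) + (0, 1, -1) = (4, -3, -1)
  D3: (4, -4, 0) + (-1, 1, 0) = (3, -3, 0)
  D4: (4, -4, 0) + (-1, 0, 1) = (3, -4, 1)
  D5: (4, -4, 0) + (0, -1, 1) = (4, -5, 1)

Answer: 5 -5 0
5 -4 -1
4 -3 -1
3 -3 0
3 -4 1
4 -5 1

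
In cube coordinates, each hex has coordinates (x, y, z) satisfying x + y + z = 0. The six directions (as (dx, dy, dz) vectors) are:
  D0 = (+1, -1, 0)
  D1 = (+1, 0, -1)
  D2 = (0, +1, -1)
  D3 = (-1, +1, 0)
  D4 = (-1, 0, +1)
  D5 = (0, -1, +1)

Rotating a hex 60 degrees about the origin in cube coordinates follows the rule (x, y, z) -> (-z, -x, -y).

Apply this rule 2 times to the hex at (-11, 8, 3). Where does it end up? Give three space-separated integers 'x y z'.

Answer: 8 3 -11

Derivation:
Start: (-11, 8, 3)
Step 1: (-11, 8, 3) -> (-(3), -(-11), -(8)) = (-3, 11, -8)
Step 2: (-3, 11, -8) -> (-(-8), -(-3), -(11)) = (8, 3, -11)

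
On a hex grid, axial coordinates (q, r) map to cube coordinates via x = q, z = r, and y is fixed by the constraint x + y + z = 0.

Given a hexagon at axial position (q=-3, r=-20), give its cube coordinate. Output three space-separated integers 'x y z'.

x = q = -3
z = r = -20
y = -x - z = -(-3) - (-20) = 23

Answer: -3 23 -20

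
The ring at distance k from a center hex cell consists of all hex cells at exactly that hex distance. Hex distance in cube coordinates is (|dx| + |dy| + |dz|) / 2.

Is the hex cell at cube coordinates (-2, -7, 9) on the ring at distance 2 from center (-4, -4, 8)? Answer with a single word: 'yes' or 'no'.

|px - cx| = |-2 - (-4)| = 2
|py - cy| = |-7 - (-4)| = 3
|pz - cz| = |9 - 8| = 1
distance = (2+3+1)/2 = 6/2 = 3
radius = 2; distance != radius -> no

Answer: no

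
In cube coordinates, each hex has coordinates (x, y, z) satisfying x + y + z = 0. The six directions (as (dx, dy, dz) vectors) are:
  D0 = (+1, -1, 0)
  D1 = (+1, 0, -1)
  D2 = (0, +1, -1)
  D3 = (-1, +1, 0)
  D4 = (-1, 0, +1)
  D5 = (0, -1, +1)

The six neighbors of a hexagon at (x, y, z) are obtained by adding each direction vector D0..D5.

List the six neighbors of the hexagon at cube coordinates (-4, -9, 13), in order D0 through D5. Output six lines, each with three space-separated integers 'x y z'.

Answer: -3 -10 13
-3 -9 12
-4 -8 12
-5 -8 13
-5 -9 14
-4 -10 14

Derivation:
Center: (-4, -9, 13). Add each direction:
  D0: (-4, -9, 13) + (1, -1, 0) = (-3, -10, 13)
  D1: (-4, -9, 13) + (1, 0, -1) = (-3, -9, 12)
  D2: (-4, -9, 13) + (0, 1, -1) = (-4, -8, 12)
  D3: (-4, -9, 13) + (-1, 1, 0) = (-5, -8, 13)
  D4: (-4, -9, 13) + (-1, 0, 1) = (-5, -9, 14)
  D5: (-4, -9, 13) + (0, -1, 1) = (-4, -10, 14)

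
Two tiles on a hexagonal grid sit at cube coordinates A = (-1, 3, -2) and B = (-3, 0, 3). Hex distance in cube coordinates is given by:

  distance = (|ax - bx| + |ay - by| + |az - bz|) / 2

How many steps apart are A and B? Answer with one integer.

Answer: 5

Derivation:
|ax - bx| = |-1 - (-3)| = 2
|ay - by| = |3 - 0| = 3
|az - bz| = |-2 - 3| = 5
distance = (2 + 3 + 5) / 2 = 10 / 2 = 5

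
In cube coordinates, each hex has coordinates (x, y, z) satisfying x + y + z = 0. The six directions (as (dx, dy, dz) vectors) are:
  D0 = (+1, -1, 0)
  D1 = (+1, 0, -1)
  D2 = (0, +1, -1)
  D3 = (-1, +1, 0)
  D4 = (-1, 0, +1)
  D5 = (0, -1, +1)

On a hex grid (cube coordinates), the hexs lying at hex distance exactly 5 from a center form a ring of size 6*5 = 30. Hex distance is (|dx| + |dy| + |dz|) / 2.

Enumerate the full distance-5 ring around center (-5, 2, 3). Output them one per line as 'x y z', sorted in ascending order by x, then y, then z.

Answer: -10 2 8
-10 3 7
-10 4 6
-10 5 5
-10 6 4
-10 7 3
-9 1 8
-9 7 2
-8 0 8
-8 7 1
-7 -1 8
-7 7 0
-6 -2 8
-6 7 -1
-5 -3 8
-5 7 -2
-4 -3 7
-4 6 -2
-3 -3 6
-3 5 -2
-2 -3 5
-2 4 -2
-1 -3 4
-1 3 -2
0 -3 3
0 -2 2
0 -1 1
0 0 0
0 1 -1
0 2 -2

Derivation:
Walk ring at distance 5 from (-5, 2, 3):
Start at center + D4*5 = (-10, 2, 8)
  hex 0: (-10, 2, 8)
  hex 1: (-9, 1, 8)
  hex 2: (-8, 0, 8)
  hex 3: (-7, -1, 8)
  hex 4: (-6, -2, 8)
  hex 5: (-5, -3, 8)
  hex 6: (-4, -3, 7)
  hex 7: (-3, -3, 6)
  hex 8: (-2, -3, 5)
  hex 9: (-1, -3, 4)
  hex 10: (0, -3, 3)
  hex 11: (0, -2, 2)
  hex 12: (0, -1, 1)
  hex 13: (0, 0, 0)
  hex 14: (0, 1, -1)
  hex 15: (0, 2, -2)
  hex 16: (-1, 3, -2)
  hex 17: (-2, 4, -2)
  hex 18: (-3, 5, -2)
  hex 19: (-4, 6, -2)
  hex 20: (-5, 7, -2)
  hex 21: (-6, 7, -1)
  hex 22: (-7, 7, 0)
  hex 23: (-8, 7, 1)
  hex 24: (-9, 7, 2)
  hex 25: (-10, 7, 3)
  hex 26: (-10, 6, 4)
  hex 27: (-10, 5, 5)
  hex 28: (-10, 4, 6)
  hex 29: (-10, 3, 7)
Sorted: 30 hexes.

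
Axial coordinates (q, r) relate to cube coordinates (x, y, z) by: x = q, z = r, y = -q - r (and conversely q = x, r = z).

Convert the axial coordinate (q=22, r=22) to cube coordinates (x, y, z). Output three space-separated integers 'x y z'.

x = q = 22
z = r = 22
y = -x - z = -(22) - (22) = -44

Answer: 22 -44 22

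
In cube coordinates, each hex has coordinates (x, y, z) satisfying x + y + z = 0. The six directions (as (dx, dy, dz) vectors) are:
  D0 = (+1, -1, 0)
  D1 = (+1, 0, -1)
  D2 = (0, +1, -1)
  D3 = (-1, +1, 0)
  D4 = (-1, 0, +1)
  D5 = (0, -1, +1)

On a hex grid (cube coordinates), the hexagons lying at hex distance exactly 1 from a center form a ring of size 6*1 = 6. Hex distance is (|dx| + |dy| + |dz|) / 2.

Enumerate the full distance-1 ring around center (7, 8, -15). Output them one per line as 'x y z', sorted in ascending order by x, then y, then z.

Walk ring at distance 1 from (7, 8, -15):
Start at center + D4*1 = (6, 8, -14)
  hex 0: (6, 8, -14)
  hex 1: (7, 7, -14)
  hex 2: (8, 7, -15)
  hex 3: (8, 8, -16)
  hex 4: (7, 9, -16)
  hex 5: (6, 9, -15)
Sorted: 6 hexes.

Answer: 6 8 -14
6 9 -15
7 7 -14
7 9 -16
8 7 -15
8 8 -16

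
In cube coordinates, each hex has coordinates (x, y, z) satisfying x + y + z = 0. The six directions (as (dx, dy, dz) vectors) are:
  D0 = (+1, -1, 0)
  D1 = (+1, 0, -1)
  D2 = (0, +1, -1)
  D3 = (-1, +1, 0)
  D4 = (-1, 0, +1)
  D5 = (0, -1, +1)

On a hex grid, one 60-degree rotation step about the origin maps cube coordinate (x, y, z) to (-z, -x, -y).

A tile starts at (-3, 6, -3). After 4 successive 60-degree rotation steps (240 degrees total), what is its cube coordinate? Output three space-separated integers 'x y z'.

Answer: -3 -3 6

Derivation:
Start: (-3, 6, -3)
Step 1: (-3, 6, -3) -> (-(-3), -(-3), -(6)) = (3, 3, -6)
Step 2: (3, 3, -6) -> (-(-6), -(3), -(3)) = (6, -3, -3)
Step 3: (6, -3, -3) -> (-(-3), -(6), -(-3)) = (3, -6, 3)
Step 4: (3, -6, 3) -> (-(3), -(3), -(-6)) = (-3, -3, 6)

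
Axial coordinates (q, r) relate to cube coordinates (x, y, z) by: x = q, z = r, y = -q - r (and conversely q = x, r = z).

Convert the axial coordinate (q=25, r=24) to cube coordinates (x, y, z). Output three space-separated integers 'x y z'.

Answer: 25 -49 24

Derivation:
x = q = 25
z = r = 24
y = -x - z = -(25) - (24) = -49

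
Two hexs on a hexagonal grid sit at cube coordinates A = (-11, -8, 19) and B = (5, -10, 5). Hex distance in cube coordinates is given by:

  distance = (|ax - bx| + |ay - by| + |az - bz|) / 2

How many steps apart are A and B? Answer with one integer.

Answer: 16

Derivation:
|ax - bx| = |-11 - 5| = 16
|ay - by| = |-8 - (-10)| = 2
|az - bz| = |19 - 5| = 14
distance = (16 + 2 + 14) / 2 = 32 / 2 = 16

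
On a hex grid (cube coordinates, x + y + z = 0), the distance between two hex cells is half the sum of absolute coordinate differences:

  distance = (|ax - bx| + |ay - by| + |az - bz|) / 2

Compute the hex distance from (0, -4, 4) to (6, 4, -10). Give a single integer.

|ax - bx| = |0 - 6| = 6
|ay - by| = |-4 - 4| = 8
|az - bz| = |4 - (-10)| = 14
distance = (6 + 8 + 14) / 2 = 28 / 2 = 14

Answer: 14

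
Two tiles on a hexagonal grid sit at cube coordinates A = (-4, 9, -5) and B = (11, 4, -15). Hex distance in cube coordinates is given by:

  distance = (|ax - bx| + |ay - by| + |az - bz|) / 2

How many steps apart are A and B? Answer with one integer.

|ax - bx| = |-4 - 11| = 15
|ay - by| = |9 - 4| = 5
|az - bz| = |-5 - (-15)| = 10
distance = (15 + 5 + 10) / 2 = 30 / 2 = 15

Answer: 15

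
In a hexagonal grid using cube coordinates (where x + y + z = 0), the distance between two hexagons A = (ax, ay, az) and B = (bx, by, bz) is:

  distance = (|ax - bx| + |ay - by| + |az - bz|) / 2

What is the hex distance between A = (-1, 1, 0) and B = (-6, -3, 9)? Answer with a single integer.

|ax - bx| = |-1 - (-6)| = 5
|ay - by| = |1 - (-3)| = 4
|az - bz| = |0 - 9| = 9
distance = (5 + 4 + 9) / 2 = 18 / 2 = 9

Answer: 9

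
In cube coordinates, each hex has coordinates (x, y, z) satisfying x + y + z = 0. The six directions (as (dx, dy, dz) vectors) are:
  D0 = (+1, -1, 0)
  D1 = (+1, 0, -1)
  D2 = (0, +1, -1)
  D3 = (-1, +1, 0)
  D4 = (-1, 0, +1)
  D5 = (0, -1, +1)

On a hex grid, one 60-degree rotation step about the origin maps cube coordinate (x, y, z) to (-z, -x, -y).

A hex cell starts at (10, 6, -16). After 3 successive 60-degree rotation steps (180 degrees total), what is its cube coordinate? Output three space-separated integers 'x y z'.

Answer: -10 -6 16

Derivation:
Start: (10, 6, -16)
Step 1: (10, 6, -16) -> (-(-16), -(10), -(6)) = (16, -10, -6)
Step 2: (16, -10, -6) -> (-(-6), -(16), -(-10)) = (6, -16, 10)
Step 3: (6, -16, 10) -> (-(10), -(6), -(-16)) = (-10, -6, 16)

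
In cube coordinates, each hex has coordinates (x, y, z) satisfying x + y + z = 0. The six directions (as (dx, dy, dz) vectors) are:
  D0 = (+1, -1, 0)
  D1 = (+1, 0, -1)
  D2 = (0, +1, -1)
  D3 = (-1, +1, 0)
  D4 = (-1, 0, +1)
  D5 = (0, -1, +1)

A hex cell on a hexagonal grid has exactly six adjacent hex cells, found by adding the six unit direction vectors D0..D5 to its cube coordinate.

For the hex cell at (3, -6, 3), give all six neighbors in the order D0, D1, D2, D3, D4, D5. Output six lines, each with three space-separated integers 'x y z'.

Center: (3, -6, 3). Add each direction:
  D0: (3, -6, 3) + (1, -1, 0) = (4, -7, 3)
  D1: (3, -6, 3) + (1, 0, -1) = (4, -6, 2)
  D2: (3, -6, 3) + (0, 1, -1) = (3, -5, 2)
  D3: (3, -6, 3) + (-1, 1, 0) = (2, -5, 3)
  D4: (3, -6, 3) + (-1, 0, 1) = (2, -6, 4)
  D5: (3, -6, 3) + (0, -1, 1) = (3, -7, 4)

Answer: 4 -7 3
4 -6 2
3 -5 2
2 -5 3
2 -6 4
3 -7 4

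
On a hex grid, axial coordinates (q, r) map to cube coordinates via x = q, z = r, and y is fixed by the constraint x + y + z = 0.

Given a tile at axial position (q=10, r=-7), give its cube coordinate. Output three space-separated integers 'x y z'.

Answer: 10 -3 -7

Derivation:
x = q = 10
z = r = -7
y = -x - z = -(10) - (-7) = -3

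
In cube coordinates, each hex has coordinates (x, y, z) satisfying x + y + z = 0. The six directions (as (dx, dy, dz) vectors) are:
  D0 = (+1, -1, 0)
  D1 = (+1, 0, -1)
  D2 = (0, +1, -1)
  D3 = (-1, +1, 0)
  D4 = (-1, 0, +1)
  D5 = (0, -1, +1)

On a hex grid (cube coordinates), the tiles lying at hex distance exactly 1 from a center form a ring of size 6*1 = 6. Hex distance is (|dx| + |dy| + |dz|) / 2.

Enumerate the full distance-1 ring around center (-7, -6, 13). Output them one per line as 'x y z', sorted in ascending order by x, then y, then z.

Walk ring at distance 1 from (-7, -6, 13):
Start at center + D4*1 = (-8, -6, 14)
  hex 0: (-8, -6, 14)
  hex 1: (-7, -7, 14)
  hex 2: (-6, -7, 13)
  hex 3: (-6, -6, 12)
  hex 4: (-7, -5, 12)
  hex 5: (-8, -5, 13)
Sorted: 6 hexes.

Answer: -8 -6 14
-8 -5 13
-7 -7 14
-7 -5 12
-6 -7 13
-6 -6 12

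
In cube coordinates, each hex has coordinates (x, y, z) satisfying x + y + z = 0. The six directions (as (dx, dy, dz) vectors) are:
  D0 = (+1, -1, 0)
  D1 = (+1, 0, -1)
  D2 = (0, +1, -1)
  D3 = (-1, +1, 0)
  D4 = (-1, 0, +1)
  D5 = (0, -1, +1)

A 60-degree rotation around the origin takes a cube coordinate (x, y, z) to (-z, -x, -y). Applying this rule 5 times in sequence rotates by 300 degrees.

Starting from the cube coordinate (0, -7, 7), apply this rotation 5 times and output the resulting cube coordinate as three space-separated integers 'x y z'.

Answer: 7 -7 0

Derivation:
Start: (0, -7, 7)
Step 1: (0, -7, 7) -> (-(7), -(0), -(-7)) = (-7, 0, 7)
Step 2: (-7, 0, 7) -> (-(7), -(-7), -(0)) = (-7, 7, 0)
Step 3: (-7, 7, 0) -> (-(0), -(-7), -(7)) = (0, 7, -7)
Step 4: (0, 7, -7) -> (-(-7), -(0), -(7)) = (7, 0, -7)
Step 5: (7, 0, -7) -> (-(-7), -(7), -(0)) = (7, -7, 0)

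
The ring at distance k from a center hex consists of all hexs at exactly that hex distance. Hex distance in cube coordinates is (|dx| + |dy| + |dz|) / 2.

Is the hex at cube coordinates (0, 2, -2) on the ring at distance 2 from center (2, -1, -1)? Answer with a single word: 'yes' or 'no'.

|px - cx| = |0 - 2| = 2
|py - cy| = |2 - (-1)| = 3
|pz - cz| = |-2 - (-1)| = 1
distance = (2+3+1)/2 = 6/2 = 3
radius = 2; distance != radius -> no

Answer: no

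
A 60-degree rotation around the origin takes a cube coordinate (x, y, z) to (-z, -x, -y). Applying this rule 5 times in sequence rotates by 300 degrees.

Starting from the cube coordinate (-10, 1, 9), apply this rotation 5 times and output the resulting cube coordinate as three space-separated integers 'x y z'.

Start: (-10, 1, 9)
Step 1: (-10, 1, 9) -> (-(9), -(-10), -(1)) = (-9, 10, -1)
Step 2: (-9, 10, -1) -> (-(-1), -(-9), -(10)) = (1, 9, -10)
Step 3: (1, 9, -10) -> (-(-10), -(1), -(9)) = (10, -1, -9)
Step 4: (10, -1, -9) -> (-(-9), -(10), -(-1)) = (9, -10, 1)
Step 5: (9, -10, 1) -> (-(1), -(9), -(-10)) = (-1, -9, 10)

Answer: -1 -9 10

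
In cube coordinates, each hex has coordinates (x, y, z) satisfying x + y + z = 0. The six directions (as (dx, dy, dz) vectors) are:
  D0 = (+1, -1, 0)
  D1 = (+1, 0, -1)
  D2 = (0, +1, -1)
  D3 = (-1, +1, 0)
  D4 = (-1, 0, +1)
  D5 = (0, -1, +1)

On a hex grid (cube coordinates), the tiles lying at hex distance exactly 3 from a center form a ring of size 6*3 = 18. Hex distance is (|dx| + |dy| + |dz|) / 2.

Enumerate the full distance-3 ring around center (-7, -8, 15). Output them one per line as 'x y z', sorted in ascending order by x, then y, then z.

Walk ring at distance 3 from (-7, -8, 15):
Start at center + D4*3 = (-10, -8, 18)
  hex 0: (-10, -8, 18)
  hex 1: (-9, -9, 18)
  hex 2: (-8, -10, 18)
  hex 3: (-7, -11, 18)
  hex 4: (-6, -11, 17)
  hex 5: (-5, -11, 16)
  hex 6: (-4, -11, 15)
  hex 7: (-4, -10, 14)
  hex 8: (-4, -9, 13)
  hex 9: (-4, -8, 12)
  hex 10: (-5, -7, 12)
  hex 11: (-6, -6, 12)
  hex 12: (-7, -5, 12)
  hex 13: (-8, -5, 13)
  hex 14: (-9, -5, 14)
  hex 15: (-10, -5, 15)
  hex 16: (-10, -6, 16)
  hex 17: (-10, -7, 17)
Sorted: 18 hexes.

Answer: -10 -8 18
-10 -7 17
-10 -6 16
-10 -5 15
-9 -9 18
-9 -5 14
-8 -10 18
-8 -5 13
-7 -11 18
-7 -5 12
-6 -11 17
-6 -6 12
-5 -11 16
-5 -7 12
-4 -11 15
-4 -10 14
-4 -9 13
-4 -8 12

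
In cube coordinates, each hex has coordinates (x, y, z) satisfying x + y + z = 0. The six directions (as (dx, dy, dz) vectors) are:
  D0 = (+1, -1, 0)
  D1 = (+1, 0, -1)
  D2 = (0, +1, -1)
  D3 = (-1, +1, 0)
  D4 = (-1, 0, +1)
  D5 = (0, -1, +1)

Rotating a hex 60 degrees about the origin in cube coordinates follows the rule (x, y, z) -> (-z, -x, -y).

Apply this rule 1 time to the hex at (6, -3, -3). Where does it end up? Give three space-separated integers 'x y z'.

Answer: 3 -6 3

Derivation:
Start: (6, -3, -3)
Step 1: (6, -3, -3) -> (-(-3), -(6), -(-3)) = (3, -6, 3)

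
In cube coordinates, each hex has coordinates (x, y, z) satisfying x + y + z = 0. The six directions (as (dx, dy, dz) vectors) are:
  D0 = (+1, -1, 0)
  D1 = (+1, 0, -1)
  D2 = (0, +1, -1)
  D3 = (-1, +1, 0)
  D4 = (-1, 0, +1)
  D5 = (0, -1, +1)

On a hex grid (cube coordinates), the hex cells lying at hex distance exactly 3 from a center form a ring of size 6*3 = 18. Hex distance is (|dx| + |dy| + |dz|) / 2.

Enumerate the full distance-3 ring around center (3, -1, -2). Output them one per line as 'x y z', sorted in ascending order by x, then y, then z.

Answer: 0 -1 1
0 0 0
0 1 -1
0 2 -2
1 -2 1
1 2 -3
2 -3 1
2 2 -4
3 -4 1
3 2 -5
4 -4 0
4 1 -5
5 -4 -1
5 0 -5
6 -4 -2
6 -3 -3
6 -2 -4
6 -1 -5

Derivation:
Walk ring at distance 3 from (3, -1, -2):
Start at center + D4*3 = (0, -1, 1)
  hex 0: (0, -1, 1)
  hex 1: (1, -2, 1)
  hex 2: (2, -3, 1)
  hex 3: (3, -4, 1)
  hex 4: (4, -4, 0)
  hex 5: (5, -4, -1)
  hex 6: (6, -4, -2)
  hex 7: (6, -3, -3)
  hex 8: (6, -2, -4)
  hex 9: (6, -1, -5)
  hex 10: (5, 0, -5)
  hex 11: (4, 1, -5)
  hex 12: (3, 2, -5)
  hex 13: (2, 2, -4)
  hex 14: (1, 2, -3)
  hex 15: (0, 2, -2)
  hex 16: (0, 1, -1)
  hex 17: (0, 0, 0)
Sorted: 18 hexes.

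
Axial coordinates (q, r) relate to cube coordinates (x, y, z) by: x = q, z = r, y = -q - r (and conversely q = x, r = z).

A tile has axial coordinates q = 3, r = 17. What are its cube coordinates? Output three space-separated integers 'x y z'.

Answer: 3 -20 17

Derivation:
x = q = 3
z = r = 17
y = -x - z = -(3) - (17) = -20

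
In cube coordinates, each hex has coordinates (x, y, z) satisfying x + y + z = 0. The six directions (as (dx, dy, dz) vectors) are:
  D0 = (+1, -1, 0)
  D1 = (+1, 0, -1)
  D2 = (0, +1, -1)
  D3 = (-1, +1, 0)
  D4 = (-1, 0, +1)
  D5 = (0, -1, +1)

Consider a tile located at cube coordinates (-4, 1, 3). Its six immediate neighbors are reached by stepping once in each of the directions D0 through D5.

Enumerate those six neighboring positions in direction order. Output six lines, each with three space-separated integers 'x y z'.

Answer: -3 0 3
-3 1 2
-4 2 2
-5 2 3
-5 1 4
-4 0 4

Derivation:
Center: (-4, 1, 3). Add each direction:
  D0: (-4, 1, 3) + (1, -1, 0) = (-3, 0, 3)
  D1: (-4, 1, 3) + (1, 0, -1) = (-3, 1, 2)
  D2: (-4, 1, 3) + (0, 1, -1) = (-4, 2, 2)
  D3: (-4, 1, 3) + (-1, 1, 0) = (-5, 2, 3)
  D4: (-4, 1, 3) + (-1, 0, 1) = (-5, 1, 4)
  D5: (-4, 1, 3) + (0, -1, 1) = (-4, 0, 4)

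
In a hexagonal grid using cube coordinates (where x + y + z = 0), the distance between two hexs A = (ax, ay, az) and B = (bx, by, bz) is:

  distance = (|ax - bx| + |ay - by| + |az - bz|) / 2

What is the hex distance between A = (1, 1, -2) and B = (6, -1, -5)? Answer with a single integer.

Answer: 5

Derivation:
|ax - bx| = |1 - 6| = 5
|ay - by| = |1 - (-1)| = 2
|az - bz| = |-2 - (-5)| = 3
distance = (5 + 2 + 3) / 2 = 10 / 2 = 5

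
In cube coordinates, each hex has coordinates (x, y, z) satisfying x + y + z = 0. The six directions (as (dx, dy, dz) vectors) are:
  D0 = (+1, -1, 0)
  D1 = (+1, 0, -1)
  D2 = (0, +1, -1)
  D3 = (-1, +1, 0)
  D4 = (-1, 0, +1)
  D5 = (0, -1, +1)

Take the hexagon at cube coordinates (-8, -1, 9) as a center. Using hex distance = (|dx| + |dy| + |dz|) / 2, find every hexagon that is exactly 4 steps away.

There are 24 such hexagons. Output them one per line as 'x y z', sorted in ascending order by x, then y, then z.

Walk ring at distance 4 from (-8, -1, 9):
Start at center + D4*4 = (-12, -1, 13)
  hex 0: (-12, -1, 13)
  hex 1: (-11, -2, 13)
  hex 2: (-10, -3, 13)
  hex 3: (-9, -4, 13)
  hex 4: (-8, -5, 13)
  hex 5: (-7, -5, 12)
  hex 6: (-6, -5, 11)
  hex 7: (-5, -5, 10)
  hex 8: (-4, -5, 9)
  hex 9: (-4, -4, 8)
  hex 10: (-4, -3, 7)
  hex 11: (-4, -2, 6)
  hex 12: (-4, -1, 5)
  hex 13: (-5, 0, 5)
  hex 14: (-6, 1, 5)
  hex 15: (-7, 2, 5)
  hex 16: (-8, 3, 5)
  hex 17: (-9, 3, 6)
  hex 18: (-10, 3, 7)
  hex 19: (-11, 3, 8)
  hex 20: (-12, 3, 9)
  hex 21: (-12, 2, 10)
  hex 22: (-12, 1, 11)
  hex 23: (-12, 0, 12)
Sorted: 24 hexes.

Answer: -12 -1 13
-12 0 12
-12 1 11
-12 2 10
-12 3 9
-11 -2 13
-11 3 8
-10 -3 13
-10 3 7
-9 -4 13
-9 3 6
-8 -5 13
-8 3 5
-7 -5 12
-7 2 5
-6 -5 11
-6 1 5
-5 -5 10
-5 0 5
-4 -5 9
-4 -4 8
-4 -3 7
-4 -2 6
-4 -1 5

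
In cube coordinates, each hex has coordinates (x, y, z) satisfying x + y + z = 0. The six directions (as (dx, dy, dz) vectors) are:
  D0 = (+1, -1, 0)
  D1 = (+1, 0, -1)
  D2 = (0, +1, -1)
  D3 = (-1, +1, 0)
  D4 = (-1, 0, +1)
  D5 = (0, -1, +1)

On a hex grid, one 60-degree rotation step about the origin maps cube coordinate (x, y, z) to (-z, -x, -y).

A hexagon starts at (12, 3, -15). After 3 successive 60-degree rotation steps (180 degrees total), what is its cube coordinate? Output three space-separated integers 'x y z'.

Answer: -12 -3 15

Derivation:
Start: (12, 3, -15)
Step 1: (12, 3, -15) -> (-(-15), -(12), -(3)) = (15, -12, -3)
Step 2: (15, -12, -3) -> (-(-3), -(15), -(-12)) = (3, -15, 12)
Step 3: (3, -15, 12) -> (-(12), -(3), -(-15)) = (-12, -3, 15)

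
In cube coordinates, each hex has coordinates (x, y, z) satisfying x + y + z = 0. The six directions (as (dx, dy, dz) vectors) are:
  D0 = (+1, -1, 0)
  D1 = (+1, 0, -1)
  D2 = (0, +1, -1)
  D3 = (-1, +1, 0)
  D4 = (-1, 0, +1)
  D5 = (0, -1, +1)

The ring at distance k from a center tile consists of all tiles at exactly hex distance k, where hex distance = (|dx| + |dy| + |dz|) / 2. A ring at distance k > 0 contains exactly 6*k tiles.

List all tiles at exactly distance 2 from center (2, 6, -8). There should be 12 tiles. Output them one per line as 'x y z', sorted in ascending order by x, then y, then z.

Walk ring at distance 2 from (2, 6, -8):
Start at center + D4*2 = (0, 6, -6)
  hex 0: (0, 6, -6)
  hex 1: (1, 5, -6)
  hex 2: (2, 4, -6)
  hex 3: (3, 4, -7)
  hex 4: (4, 4, -8)
  hex 5: (4, 5, -9)
  hex 6: (4, 6, -10)
  hex 7: (3, 7, -10)
  hex 8: (2, 8, -10)
  hex 9: (1, 8, -9)
  hex 10: (0, 8, -8)
  hex 11: (0, 7, -7)
Sorted: 12 hexes.

Answer: 0 6 -6
0 7 -7
0 8 -8
1 5 -6
1 8 -9
2 4 -6
2 8 -10
3 4 -7
3 7 -10
4 4 -8
4 5 -9
4 6 -10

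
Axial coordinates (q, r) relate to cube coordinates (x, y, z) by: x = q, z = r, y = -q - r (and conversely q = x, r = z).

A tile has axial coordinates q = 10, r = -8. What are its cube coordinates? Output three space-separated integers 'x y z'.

x = q = 10
z = r = -8
y = -x - z = -(10) - (-8) = -2

Answer: 10 -2 -8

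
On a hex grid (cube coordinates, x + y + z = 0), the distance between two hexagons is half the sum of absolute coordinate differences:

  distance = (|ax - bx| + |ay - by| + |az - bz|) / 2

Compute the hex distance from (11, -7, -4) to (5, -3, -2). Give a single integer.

Answer: 6

Derivation:
|ax - bx| = |11 - 5| = 6
|ay - by| = |-7 - (-3)| = 4
|az - bz| = |-4 - (-2)| = 2
distance = (6 + 4 + 2) / 2 = 12 / 2 = 6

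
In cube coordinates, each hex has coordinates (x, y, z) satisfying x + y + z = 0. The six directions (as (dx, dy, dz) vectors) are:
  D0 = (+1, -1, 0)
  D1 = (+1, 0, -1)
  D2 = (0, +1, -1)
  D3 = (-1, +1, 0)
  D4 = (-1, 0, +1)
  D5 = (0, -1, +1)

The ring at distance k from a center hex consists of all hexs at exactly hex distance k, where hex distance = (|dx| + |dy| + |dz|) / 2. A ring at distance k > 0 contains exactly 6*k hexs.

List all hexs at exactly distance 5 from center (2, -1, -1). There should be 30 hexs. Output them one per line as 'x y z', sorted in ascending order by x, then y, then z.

Walk ring at distance 5 from (2, -1, -1):
Start at center + D4*5 = (-3, -1, 4)
  hex 0: (-3, -1, 4)
  hex 1: (-2, -2, 4)
  hex 2: (-1, -3, 4)
  hex 3: (0, -4, 4)
  hex 4: (1, -5, 4)
  hex 5: (2, -6, 4)
  hex 6: (3, -6, 3)
  hex 7: (4, -6, 2)
  hex 8: (5, -6, 1)
  hex 9: (6, -6, 0)
  hex 10: (7, -6, -1)
  hex 11: (7, -5, -2)
  hex 12: (7, -4, -3)
  hex 13: (7, -3, -4)
  hex 14: (7, -2, -5)
  hex 15: (7, -1, -6)
  hex 16: (6, 0, -6)
  hex 17: (5, 1, -6)
  hex 18: (4, 2, -6)
  hex 19: (3, 3, -6)
  hex 20: (2, 4, -6)
  hex 21: (1, 4, -5)
  hex 22: (0, 4, -4)
  hex 23: (-1, 4, -3)
  hex 24: (-2, 4, -2)
  hex 25: (-3, 4, -1)
  hex 26: (-3, 3, 0)
  hex 27: (-3, 2, 1)
  hex 28: (-3, 1, 2)
  hex 29: (-3, 0, 3)
Sorted: 30 hexes.

Answer: -3 -1 4
-3 0 3
-3 1 2
-3 2 1
-3 3 0
-3 4 -1
-2 -2 4
-2 4 -2
-1 -3 4
-1 4 -3
0 -4 4
0 4 -4
1 -5 4
1 4 -5
2 -6 4
2 4 -6
3 -6 3
3 3 -6
4 -6 2
4 2 -6
5 -6 1
5 1 -6
6 -6 0
6 0 -6
7 -6 -1
7 -5 -2
7 -4 -3
7 -3 -4
7 -2 -5
7 -1 -6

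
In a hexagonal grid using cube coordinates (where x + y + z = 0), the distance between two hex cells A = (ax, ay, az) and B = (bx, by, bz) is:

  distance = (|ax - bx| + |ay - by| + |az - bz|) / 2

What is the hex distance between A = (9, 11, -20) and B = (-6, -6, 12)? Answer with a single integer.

|ax - bx| = |9 - (-6)| = 15
|ay - by| = |11 - (-6)| = 17
|az - bz| = |-20 - 12| = 32
distance = (15 + 17 + 32) / 2 = 64 / 2 = 32

Answer: 32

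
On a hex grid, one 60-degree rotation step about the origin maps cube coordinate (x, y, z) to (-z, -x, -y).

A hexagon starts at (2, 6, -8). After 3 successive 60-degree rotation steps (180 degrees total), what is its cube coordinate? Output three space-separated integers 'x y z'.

Answer: -2 -6 8

Derivation:
Start: (2, 6, -8)
Step 1: (2, 6, -8) -> (-(-8), -(2), -(6)) = (8, -2, -6)
Step 2: (8, -2, -6) -> (-(-6), -(8), -(-2)) = (6, -8, 2)
Step 3: (6, -8, 2) -> (-(2), -(6), -(-8)) = (-2, -6, 8)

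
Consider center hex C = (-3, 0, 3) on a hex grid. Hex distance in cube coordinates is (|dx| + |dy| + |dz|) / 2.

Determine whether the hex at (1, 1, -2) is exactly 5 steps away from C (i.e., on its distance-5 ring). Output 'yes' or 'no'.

Answer: yes

Derivation:
|px - cx| = |1 - (-3)| = 4
|py - cy| = |1 - 0| = 1
|pz - cz| = |-2 - 3| = 5
distance = (4+1+5)/2 = 10/2 = 5
radius = 5; distance == radius -> yes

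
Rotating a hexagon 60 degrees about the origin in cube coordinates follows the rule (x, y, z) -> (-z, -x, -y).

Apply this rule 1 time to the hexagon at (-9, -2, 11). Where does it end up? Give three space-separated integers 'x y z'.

Answer: -11 9 2

Derivation:
Start: (-9, -2, 11)
Step 1: (-9, -2, 11) -> (-(11), -(-9), -(-2)) = (-11, 9, 2)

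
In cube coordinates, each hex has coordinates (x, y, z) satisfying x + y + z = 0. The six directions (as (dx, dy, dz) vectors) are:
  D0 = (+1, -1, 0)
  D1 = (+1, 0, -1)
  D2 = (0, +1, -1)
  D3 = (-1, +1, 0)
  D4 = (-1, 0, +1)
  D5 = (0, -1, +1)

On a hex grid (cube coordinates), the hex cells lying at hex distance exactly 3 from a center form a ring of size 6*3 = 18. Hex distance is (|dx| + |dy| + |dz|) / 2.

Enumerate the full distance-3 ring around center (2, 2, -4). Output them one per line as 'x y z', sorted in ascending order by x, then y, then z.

Answer: -1 2 -1
-1 3 -2
-1 4 -3
-1 5 -4
0 1 -1
0 5 -5
1 0 -1
1 5 -6
2 -1 -1
2 5 -7
3 -1 -2
3 4 -7
4 -1 -3
4 3 -7
5 -1 -4
5 0 -5
5 1 -6
5 2 -7

Derivation:
Walk ring at distance 3 from (2, 2, -4):
Start at center + D4*3 = (-1, 2, -1)
  hex 0: (-1, 2, -1)
  hex 1: (0, 1, -1)
  hex 2: (1, 0, -1)
  hex 3: (2, -1, -1)
  hex 4: (3, -1, -2)
  hex 5: (4, -1, -3)
  hex 6: (5, -1, -4)
  hex 7: (5, 0, -5)
  hex 8: (5, 1, -6)
  hex 9: (5, 2, -7)
  hex 10: (4, 3, -7)
  hex 11: (3, 4, -7)
  hex 12: (2, 5, -7)
  hex 13: (1, 5, -6)
  hex 14: (0, 5, -5)
  hex 15: (-1, 5, -4)
  hex 16: (-1, 4, -3)
  hex 17: (-1, 3, -2)
Sorted: 18 hexes.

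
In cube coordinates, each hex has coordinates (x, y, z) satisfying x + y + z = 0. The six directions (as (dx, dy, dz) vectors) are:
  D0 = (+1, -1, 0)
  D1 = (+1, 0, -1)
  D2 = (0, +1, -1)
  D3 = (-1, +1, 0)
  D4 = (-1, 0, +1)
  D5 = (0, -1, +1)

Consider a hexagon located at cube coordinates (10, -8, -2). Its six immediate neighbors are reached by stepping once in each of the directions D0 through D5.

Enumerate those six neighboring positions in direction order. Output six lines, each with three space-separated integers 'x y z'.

Center: (10, -8, -2). Add each direction:
  D0: (10, -8, -2) + (1, -1, 0) = (11, -9, -2)
  D1: (10, -8, -2) + (1, 0, -1) = (11, -8, -3)
  D2: (10, -8, -2) + (0, 1, -1) = (10, -7, -3)
  D3: (10, -8, -2) + (-1, 1, 0) = (9, -7, -2)
  D4: (10, -8, -2) + (-1, 0, 1) = (9, -8, -1)
  D5: (10, -8, -2) + (0, -1, 1) = (10, -9, -1)

Answer: 11 -9 -2
11 -8 -3
10 -7 -3
9 -7 -2
9 -8 -1
10 -9 -1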